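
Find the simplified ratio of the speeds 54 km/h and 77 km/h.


Ratio = 54:77
GCD = 1
Simplified = 54:77
Time ratio (same distance) = 77:54
Speed ratio = 54:77

54:77


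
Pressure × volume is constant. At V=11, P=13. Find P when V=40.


Inverse proportion: x × y = constant
k = 11 × 13 = 143
y₂ = k / 40 = 143 / 40
= 3.58

3.58


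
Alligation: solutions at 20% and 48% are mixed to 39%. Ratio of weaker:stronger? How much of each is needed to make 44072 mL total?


Let x parts of 20% mix with y parts of 48%.
20x + 48y = 39(x + y)
20x + 48y = 39x + 39y
x(20 - 39) = y(39 - 48)
x/y = (48 - 39)/(39 - 20) = 9/19
Simplify: 9:19
Total parts = 28; one part = 44072/28 = 1574.00 mL
20% solution: 9×1574.00 = 14166.00 mL
48% solution: 19×1574.00 = 29906.00 mL
= ratio 9:19; 14166.00 mL and 29906.00 mL

ratio 9:19; 14166.00 mL and 29906.00 mL


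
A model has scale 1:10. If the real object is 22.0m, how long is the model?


Model size = real / scale
= 22.0 / 10
= 2.2000 m

2.2000 m


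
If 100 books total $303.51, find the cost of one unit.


Unit rate = total / quantity
= 303.51 / 100
= $3.04 per unit

$3.04 per unit


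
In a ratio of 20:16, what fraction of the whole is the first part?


Total parts = 20 + 16 = 36
First part: 20/36 = 5/9
= 5/9

5/9


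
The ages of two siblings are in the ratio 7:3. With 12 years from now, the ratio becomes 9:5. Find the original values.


Let A = 7k, B = 3k.
(7k + 12) / (3k + 12) = 9/5
Cross-multiply: 5(7k + 12) = 9(3k + 12)
35k + 60 = 27k + 108
35k - 27k = 108 - 60
8k = 48
k = 48/8 = 6
A = 7×6 = 42, B = 3×6 = 18
= A = 42, B = 18

A = 42, B = 18


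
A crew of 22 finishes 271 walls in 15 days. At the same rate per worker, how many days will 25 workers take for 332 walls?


Days ∝ work / workers, so d₂ = d₁ × (m₁/m₂) × (w₂/w₁)
Workers factor (inverse): 22/25 = 0.8800
Work factor (direct): 332/271 ≈ 1.2251
d₂ = 15 × 22/25 × 332/271 = (15 × 22 × 332) / (25 × 271) = 109560/6775
≈ 16.17 days

16.17 days


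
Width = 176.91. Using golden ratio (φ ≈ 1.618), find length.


φ = (1 + √5) / 2 ≈ 1.618
Length = width × φ = 176.91 × 1.618 = 286.24038
≈ 286.24

286.24


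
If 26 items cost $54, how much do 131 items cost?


Direct proportion: y/x = constant
k = 54/26 ≈ 2.0769
y₂ = k × 131 = 54 × 131 / 26 = 7074/26
≈ 272.08

272.08


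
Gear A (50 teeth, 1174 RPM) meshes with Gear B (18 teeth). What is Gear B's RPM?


Gear ratio = 50:18 = 25:9
RPM_B = RPM_A × (teeth_A / teeth_B)
= 1174 × (50/18)
= 3261.1 RPM

3261.1 RPM


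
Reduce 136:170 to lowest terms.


GCD(136, 170) = 34
136/34 : 170/34
= 4:5

4:5


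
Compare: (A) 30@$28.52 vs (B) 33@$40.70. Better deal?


Deal A: $28.52/30 = $0.9507/unit
Deal B: $40.70/33 = $1.2333/unit
A is cheaper per unit
= Deal A

Deal A


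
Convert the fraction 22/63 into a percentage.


Percentage = (part / whole) × 100
= (22 / 63) × 100
≈ 34.92%

34.92%


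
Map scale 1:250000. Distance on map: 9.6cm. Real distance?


Real distance = map distance × scale
= 9.6cm × 250000
= 2400000 cm = 24000.0 m
= 24.000 km

24.000 km


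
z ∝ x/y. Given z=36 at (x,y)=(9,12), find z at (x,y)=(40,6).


z = k·x/y
Solve for k using the known point: k = z·y/x = 36×12/9 = 432/9 = 48.0000
Now evaluate at x=40, y=6:
z = k × 40 / 6 = (432 × 40) / (9 × 6) = 17280/54
= 320.0000

320.0000


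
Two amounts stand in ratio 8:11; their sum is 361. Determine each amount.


Let A = 8k, B = 11k.
8k + 11k = 361
19k = 361 → k = 361/19 = 19
A = 8×19 = 152, B = 11×19 = 209
= A = 152, B = 209

A = 152, B = 209


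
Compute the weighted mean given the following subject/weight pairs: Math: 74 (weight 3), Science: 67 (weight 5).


Numerator = 74×3 + 67×5
= 222 + 335
= 557
Total weight = 8
Weighted avg = 557/8
= 69.63

69.63


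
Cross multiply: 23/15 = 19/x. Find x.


Cross multiply: 23 × x = 15 × 19
23x = 285
x = 285 / 23
= 12.39

12.39


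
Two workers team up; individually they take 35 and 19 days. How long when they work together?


Rate of A = 1/35 per day
Rate of B = 1/19 per day
Combined rate = 1/35 + 1/19 = 54/665 ≈ 0.0812 per day
Days = 1 / combined rate = 665/54
≈ 12.31 days

12.31 days


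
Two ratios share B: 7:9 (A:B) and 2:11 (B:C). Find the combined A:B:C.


Match B: multiply A:B by 2 → 14:18
Multiply B:C by 9 → 18:99
Combined: 14:18:99
GCD = 1
= 14:18:99

14:18:99


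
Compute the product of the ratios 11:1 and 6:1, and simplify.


Compound ratio = (11×6) : (1×1)
= 66:1
GCD = 1
= 66:1

66:1


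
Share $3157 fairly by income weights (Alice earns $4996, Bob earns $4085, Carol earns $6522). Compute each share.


Total income = 4996 + 4085 + 6522 = $15603
Alice: $3157 × 4996/15603 = $1010.86
Bob: $3157 × 4085/15603 = $826.53
Carol: $3157 × 6522/15603 = $1319.62
= Alice: $1010.86, Bob: $826.53, Carol: $1319.62

Alice: $1010.86, Bob: $826.53, Carol: $1319.62


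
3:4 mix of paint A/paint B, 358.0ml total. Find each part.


Total parts = 3 + 4 = 7
paint A: 358.0 × 3/7 = 153.4ml
paint B: 358.0 × 4/7 = 204.6ml
= 153.4ml and 204.6ml

153.4ml and 204.6ml


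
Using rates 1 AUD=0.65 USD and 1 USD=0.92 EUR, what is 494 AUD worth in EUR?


Step 1: 494 AUD × 0.65 = 321.10 USD
Step 2: 321.10 USD × 0.92 = 295.41 EUR
Implied rate AUD→EUR = 0.65 × 0.92 = 0.5980
= 295.41 EUR

295.41 EUR


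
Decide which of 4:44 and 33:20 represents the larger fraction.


4/44 = 0.0909
33/20 = 1.6500
0.0909 < 1.6500, so 4:44 is less
= 33:20

33:20


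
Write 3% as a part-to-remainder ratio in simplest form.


3% means 3 parts out of 100; remainder = 97
Part : remainder = 3:97
GCD = 1
= 3:97

3:97


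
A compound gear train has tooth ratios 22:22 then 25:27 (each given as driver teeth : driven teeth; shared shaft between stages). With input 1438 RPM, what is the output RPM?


Stage 1: RPM_B = RPM_A × t_A/t_B = 1438 × 22/22 = 31636/22 = 1438.00
B and C share a shaft → RPM_C = RPM_B
Stage 2: RPM_D = RPM_C × t_C/t_D = RPM_A × (t_A×t_C)/(t_B×t_D)
Overall ratio = (22×25)/(22×27) = 550/594
RPM_D = 1438 × 550/594 = 790900/594
≈ 1331.48 RPM

1331.48 RPM


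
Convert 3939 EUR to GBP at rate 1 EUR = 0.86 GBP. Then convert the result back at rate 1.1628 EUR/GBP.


Amount × rate = 3939 × 0.86 = 3387.54 GBP
Round-trip: 3387.54 × 1.1628 = 3939.03 EUR
= 3387.54 GBP, then 3939.03 EUR

3387.54 GBP, then 3939.03 EUR


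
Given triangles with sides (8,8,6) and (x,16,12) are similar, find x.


Scale factor = 16/8 = 2
Missing side = 8 × 2
= 16.0

16.0


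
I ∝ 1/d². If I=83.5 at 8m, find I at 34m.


I₁d₁² = I₂d₂²
I₂ = I₁ × (d₁/d₂)²
= 83.5 × (8/34)²
= 83.5 × 64/1156
= 5344/1156
≈ 4.6228

4.6228


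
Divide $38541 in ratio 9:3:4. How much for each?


Total parts = 9 + 3 + 4 = 16
Part 1: 38541 × 9/16 = 21679.31
Part 2: 38541 × 3/16 = 7226.44
Part 3: 38541 × 4/16 = 9635.25
= Part 1: $21679.31, Part 2: $7226.44, Part 3: $9635.25

Part 1: $21679.31, Part 2: $7226.44, Part 3: $9635.25


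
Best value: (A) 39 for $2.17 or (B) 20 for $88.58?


Deal A: $2.17/39 = $0.0556/unit
Deal B: $88.58/20 = $4.4290/unit
A is cheaper per unit
= Deal A

Deal A


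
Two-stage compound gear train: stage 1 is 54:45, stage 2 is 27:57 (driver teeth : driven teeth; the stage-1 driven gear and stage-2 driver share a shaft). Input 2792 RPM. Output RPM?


Stage 1: RPM_B = RPM_A × t_A/t_B = 2792 × 54/45 = 150768/45 = 3350.40
B and C share a shaft → RPM_C = RPM_B
Stage 2: RPM_D = RPM_C × t_C/t_D = RPM_A × (t_A×t_C)/(t_B×t_D)
Overall ratio = (54×27)/(45×57) = 1458/2565
RPM_D = 2792 × 1458/2565 = 4070736/2565
≈ 1587.03 RPM

1587.03 RPM


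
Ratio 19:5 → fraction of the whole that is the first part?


Total parts = 19 + 5 = 24
First part: 19/24 = 19/24
= 19/24

19/24


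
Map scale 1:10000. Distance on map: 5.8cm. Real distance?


Real distance = map distance × scale
= 5.8cm × 10000
= 58000 cm = 580.0 m
= 0.580 km

0.580 km


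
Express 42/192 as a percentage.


Percentage = (part / whole) × 100
= (42 / 192) × 100
≈ 21.88%

21.88%


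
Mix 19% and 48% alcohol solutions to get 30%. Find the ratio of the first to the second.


Let x parts of 19% mix with y parts of 48%.
19x + 48y = 30(x + y)
19x + 48y = 30x + 30y
x(19 - 30) = y(30 - 48)
x/y = (48 - 30)/(30 - 19) = 18/11
Simplify: 18:11
= 18:11

18:11


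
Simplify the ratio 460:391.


GCD(460, 391) = 23
460/23 : 391/23
= 20:17

20:17


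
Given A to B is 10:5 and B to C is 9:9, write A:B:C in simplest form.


Match B: multiply A:B by 9 → 90:45
Multiply B:C by 5 → 45:45
Combined: 90:45:45
GCD = 45
= 2:1:1

2:1:1


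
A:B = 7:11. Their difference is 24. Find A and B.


Let A = 7k, B = 11k.
11k - 7k = 24
4k = 24 → k = 24/4 = 6
A = 7×6 = 42, B = 11×6 = 66
= A = 42, B = 66

A = 42, B = 66


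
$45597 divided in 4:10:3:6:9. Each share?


Total parts = 4 + 10 + 3 + 6 + 9 = 32
Part 1: 45597 × 4/32 = 5699.63
Part 2: 45597 × 10/32 = 14249.06
Part 3: 45597 × 3/32 = 4274.72
Part 4: 45597 × 6/32 = 8549.44
Part 5: 45597 × 9/32 = 12824.16
= Part 1: $5699.63, Part 2: $14249.06, Part 3: $4274.72, Part 4: $8549.44, Part 5: $12824.16

Part 1: $5699.63, Part 2: $14249.06, Part 3: $4274.72, Part 4: $8549.44, Part 5: $12824.16


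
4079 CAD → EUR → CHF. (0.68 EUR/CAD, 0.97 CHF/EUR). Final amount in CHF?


Step 1: 4079 CAD × 0.68 = 2773.72 EUR
Step 2: 2773.72 EUR × 0.97 = 2690.51 CHF
Implied rate CAD→CHF = 0.68 × 0.97 = 0.6596
= 2690.51 CHF

2690.51 CHF


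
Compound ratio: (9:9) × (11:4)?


Compound ratio = (9×11) : (9×4)
= 99:36
GCD = 9
= 11:4

11:4


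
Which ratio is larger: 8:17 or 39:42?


8/17 = 0.4706
39/42 = 0.9286
0.4706 < 0.9286, so 8:17 is less
= 39:42

39:42


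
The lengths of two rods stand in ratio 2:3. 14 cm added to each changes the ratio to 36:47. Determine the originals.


Let A = 2k, B = 3k.
(2k + 14) / (3k + 14) = 36/47
Cross-multiply: 47(2k + 14) = 36(3k + 14)
94k + 658 = 108k + 504
94k - 108k = 504 - 658
-14k = -154
k = -154/-14 = 11
A = 2×11 = 22, B = 3×11 = 33
= A = 22, B = 33

A = 22, B = 33


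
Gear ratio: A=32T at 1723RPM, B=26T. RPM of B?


Gear ratio = 32:26 = 16:13
RPM_B = RPM_A × (teeth_A / teeth_B)
= 1723 × (32/26)
= 2120.6 RPM

2120.6 RPM


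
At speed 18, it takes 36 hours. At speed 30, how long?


Inverse proportion: x × y = constant
k = 18 × 36 = 648
y₂ = k / 30 = 648 / 30
= 21.60

21.60


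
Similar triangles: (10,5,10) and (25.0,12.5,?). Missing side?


Scale factor = 25.0/10 = 2.5
Missing side = 10 × 2.5
= 25.0

25.0


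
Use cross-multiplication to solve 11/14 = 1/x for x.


Cross multiply: 11 × x = 14 × 1
11x = 14
x = 14 / 11
= 1.27

1.27


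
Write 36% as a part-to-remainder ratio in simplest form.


36% means 36 parts out of 100; remainder = 64
Part : remainder = 36:64
GCD = 4
= 9:16

9:16


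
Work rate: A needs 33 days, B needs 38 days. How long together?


Rate of A = 1/33 per day
Rate of B = 1/38 per day
Combined rate = 1/33 + 1/38 = 71/1254 ≈ 0.0566 per day
Days = 1 / combined rate = 1254/71
≈ 17.66 days

17.66 days


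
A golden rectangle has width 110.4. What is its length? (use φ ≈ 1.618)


φ = (1 + √5) / 2 ≈ 1.618
Length = width × φ = 110.4 × 1.618 = 178.6272
≈ 178.63

178.63


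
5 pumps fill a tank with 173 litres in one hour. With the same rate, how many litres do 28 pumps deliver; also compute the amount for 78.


Direct proportion: y/x = constant
k = 173/5 = 34.6000
y at x=28: k × 28 = 173 × 28 / 5 = 4844/5 = 968.80
y at x=78: k × 78 = 173 × 78 / 5 = 13494/5 = 2698.80
= 968.80 and 2698.80

968.80 and 2698.80


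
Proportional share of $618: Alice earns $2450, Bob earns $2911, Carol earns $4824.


Total income = 2450 + 2911 + 4824 = $10185
Alice: $618 × 2450/10185 = $148.66
Bob: $618 × 2911/10185 = $176.63
Carol: $618 × 4824/10185 = $292.71
= Alice: $148.66, Bob: $176.63, Carol: $292.71

Alice: $148.66, Bob: $176.63, Carol: $292.71


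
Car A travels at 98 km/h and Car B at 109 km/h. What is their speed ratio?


Ratio = 98:109
GCD = 1
Simplified = 98:109
Time ratio (same distance) = 109:98
Speed ratio = 98:109

98:109


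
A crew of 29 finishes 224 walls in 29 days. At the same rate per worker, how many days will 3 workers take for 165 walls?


Days ∝ work / workers, so d₂ = d₁ × (m₁/m₂) × (w₂/w₁)
Workers factor (inverse): 29/3 ≈ 9.6667
Work factor (direct): 165/224 ≈ 0.7366
d₂ = 29 × 29/3 × 165/224 = (29 × 29 × 165) / (3 × 224) = 138765/672
≈ 206.50 days

206.50 days


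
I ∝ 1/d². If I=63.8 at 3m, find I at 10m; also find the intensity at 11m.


I₁d₁² = I₂d₂²
I at 10m = 63.8 × (3/10)² = 63.8 × 9/100 = 574.2/100 = 5.7420
I at 11m = 63.8 × (3/11)² = 63.8 × 9/121 = 574.2/121 ≈ 4.7455
= 5.7420 and 4.7455

5.7420 and 4.7455


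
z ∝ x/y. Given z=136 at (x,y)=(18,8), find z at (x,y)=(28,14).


z = k·x/y
Solve for k using the known point: k = z·y/x = 136×8/18 = 1088/18 ≈ 60.4444
Now evaluate at x=28, y=14:
z = k × 28 / 14 = (1088 × 28) / (18 × 14) = 30464/252
≈ 120.8889

120.8889


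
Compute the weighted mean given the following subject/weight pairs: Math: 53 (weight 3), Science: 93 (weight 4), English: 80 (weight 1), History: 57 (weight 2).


Numerator = 53×3 + 93×4 + 80×1 + 57×2
= 159 + 372 + 80 + 114
= 725
Total weight = 10
Weighted avg = 725/10
= 72.50

72.50


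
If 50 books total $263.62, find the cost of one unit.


Unit rate = total / quantity
= 263.62 / 50
= $5.27 per unit

$5.27 per unit


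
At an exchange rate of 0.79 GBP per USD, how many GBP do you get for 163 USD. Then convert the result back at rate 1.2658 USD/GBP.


Amount × rate = 163 × 0.79 = 128.77 GBP
Round-trip: 128.77 × 1.2658 = 163.00 USD
= 128.77 GBP, then 163.00 USD

128.77 GBP, then 163.00 USD


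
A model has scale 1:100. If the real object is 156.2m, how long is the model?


Model size = real / scale
= 156.2 / 100
= 1.5620 m

1.5620 m


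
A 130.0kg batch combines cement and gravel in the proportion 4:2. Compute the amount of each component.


Total parts = 4 + 2 = 6
cement: 130.0 × 4/6 = 86.7kg
gravel: 130.0 × 2/6 = 43.3kg
= 86.7kg and 43.3kg

86.7kg and 43.3kg


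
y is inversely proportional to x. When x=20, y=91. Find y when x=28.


Inverse proportion: x × y = constant
k = 20 × 91 = 1820
y₂ = k / 28 = 1820 / 28
= 65.00

65.00


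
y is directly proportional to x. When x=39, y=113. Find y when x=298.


Direct proportion: y/x = constant
k = 113/39 ≈ 2.8974
y₂ = k × 298 = 113 × 298 / 39 = 33674/39
≈ 863.44

863.44


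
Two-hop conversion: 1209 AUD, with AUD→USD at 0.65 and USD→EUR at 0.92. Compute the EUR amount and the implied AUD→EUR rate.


Step 1: 1209 AUD × 0.65 = 785.85 USD
Step 2: 785.85 USD × 0.92 = 722.98 EUR
Implied rate AUD→EUR = 0.65 × 0.92 = 0.5980
= 722.98 EUR; implied rate 0.5980 EUR/AUD

722.98 EUR; implied rate 0.5980 EUR/AUD


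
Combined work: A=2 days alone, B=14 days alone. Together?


Rate of A = 1/2 per day
Rate of B = 1/14 per day
Combined rate = 1/2 + 1/14 = 16/28 ≈ 0.5714 per day
Days = 1 / combined rate = 28/16
= 1.75 days

1.75 days


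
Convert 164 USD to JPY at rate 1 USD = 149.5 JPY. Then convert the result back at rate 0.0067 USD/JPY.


Amount × rate = 164 × 149.5 = 24518.00 JPY
Round-trip: 24518.00 × 0.0067 = 164.27 USD
= 24518.00 JPY, then 164.27 USD

24518.00 JPY, then 164.27 USD


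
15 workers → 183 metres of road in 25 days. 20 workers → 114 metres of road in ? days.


Days ∝ work / workers, so d₂ = d₁ × (m₁/m₂) × (w₂/w₁)
Workers factor (inverse): 15/20 = 0.7500
Work factor (direct): 114/183 ≈ 0.6230
d₂ = 25 × 15/20 × 114/183 = (25 × 15 × 114) / (20 × 183) = 42750/3660
≈ 11.68 days

11.68 days


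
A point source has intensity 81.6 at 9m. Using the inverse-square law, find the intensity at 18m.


I₁d₁² = I₂d₂²
I₂ = I₁ × (d₁/d₂)²
= 81.6 × (9/18)²
= 81.6 × 81/324
= 6609.6/324
= 20.4000

20.4000


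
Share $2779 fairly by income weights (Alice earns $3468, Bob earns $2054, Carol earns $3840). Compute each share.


Total income = 3468 + 2054 + 3840 = $9362
Alice: $2779 × 3468/9362 = $1029.44
Bob: $2779 × 2054/9362 = $609.71
Carol: $2779 × 3840/9362 = $1139.86
= Alice: $1029.44, Bob: $609.71, Carol: $1139.86

Alice: $1029.44, Bob: $609.71, Carol: $1139.86


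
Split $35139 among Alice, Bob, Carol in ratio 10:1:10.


Total parts = 10 + 1 + 10 = 21
Alice: 35139 × 10/21 = 16732.86
Bob: 35139 × 1/21 = 1673.29
Carol: 35139 × 10/21 = 16732.86
= Alice: $16732.86, Bob: $1673.29, Carol: $16732.86

Alice: $16732.86, Bob: $1673.29, Carol: $16732.86


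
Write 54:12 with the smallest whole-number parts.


GCD(54, 12) = 6
54/6 : 12/6
= 9:2

9:2


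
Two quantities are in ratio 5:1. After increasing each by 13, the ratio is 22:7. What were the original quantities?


Let A = 5k, B = 1k.
(5k + 13) / (1k + 13) = 22/7
Cross-multiply: 7(5k + 13) = 22(1k + 13)
35k + 91 = 22k + 286
35k - 22k = 286 - 91
13k = 195
k = 195/13 = 15
A = 5×15 = 75, B = 1×15 = 15
= A = 75, B = 15

A = 75, B = 15


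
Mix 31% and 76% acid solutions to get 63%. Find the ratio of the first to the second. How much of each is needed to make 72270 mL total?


Let x parts of 31% mix with y parts of 76%.
31x + 76y = 63(x + y)
31x + 76y = 63x + 63y
x(31 - 63) = y(63 - 76)
x/y = (76 - 63)/(63 - 31) = 13/32
Simplify: 13:32
Total parts = 45; one part = 72270/45 = 1606.00 mL
31% solution: 13×1606.00 = 20878.00 mL
76% solution: 32×1606.00 = 51392.00 mL
= ratio 13:32; 20878.00 mL and 51392.00 mL

ratio 13:32; 20878.00 mL and 51392.00 mL


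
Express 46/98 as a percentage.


Percentage = (part / whole) × 100
= (46 / 98) × 100
≈ 46.94%

46.94%


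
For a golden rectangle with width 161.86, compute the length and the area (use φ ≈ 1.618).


φ = (1 + √5) / 2 ≈ 1.618
Length = width × φ = 161.86 × 1.618 = 261.88948
≈ 261.89
Area = width × length = 161.86 × 261.88948 = 42389.4312328 ≈ 42389.43
= Length: 261.89, Area: 42389.43

Length: 261.89, Area: 42389.43


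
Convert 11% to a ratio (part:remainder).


11% means 11 parts out of 100; remainder = 89
Part : remainder = 11:89
GCD = 1
= 11:89

11:89


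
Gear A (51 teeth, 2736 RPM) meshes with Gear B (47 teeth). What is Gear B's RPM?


Gear ratio = 51:47 = 51:47
RPM_B = RPM_A × (teeth_A / teeth_B)
= 2736 × (51/47)
= 2968.9 RPM

2968.9 RPM


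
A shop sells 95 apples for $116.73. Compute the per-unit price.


Unit rate = total / quantity
= 116.73 / 95
= $1.23 per unit

$1.23 per unit


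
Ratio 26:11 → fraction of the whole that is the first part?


Total parts = 26 + 11 = 37
First part: 26/37 = 26/37
= 26/37

26/37


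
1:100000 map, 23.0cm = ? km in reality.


Real distance = map distance × scale
= 23.0cm × 100000
= 2300000 cm = 23000.0 m
= 23.000 km

23.000 km


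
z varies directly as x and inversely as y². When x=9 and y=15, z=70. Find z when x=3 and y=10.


z = k·x/y²
Solve for k using the known point: k = z·y²/x = 70×225/9 = 15750/9 = 1750.0000
Now evaluate at x=3, y=10:
z = k × 3 / 100 = (15750 × 3) / (9 × 100) = 47250/900
= 52.5000

52.5000


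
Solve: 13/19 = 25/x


Cross multiply: 13 × x = 19 × 25
13x = 475
x = 475 / 13
= 36.54

36.54


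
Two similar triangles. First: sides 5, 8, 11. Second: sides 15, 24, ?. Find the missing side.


Scale factor = 15/5 = 3
Missing side = 11 × 3
= 33.0

33.0


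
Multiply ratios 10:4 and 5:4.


Compound ratio = (10×5) : (4×4)
= 50:16
GCD = 2
= 25:8

25:8


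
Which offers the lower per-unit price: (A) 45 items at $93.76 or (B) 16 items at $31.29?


Deal A: $93.76/45 = $2.0836/unit
Deal B: $31.29/16 = $1.9556/unit
B is cheaper per unit
= Deal B

Deal B


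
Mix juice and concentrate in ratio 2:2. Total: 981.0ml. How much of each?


Total parts = 2 + 2 = 4
juice: 981.0 × 2/4 = 490.5ml
concentrate: 981.0 × 2/4 = 490.5ml
= 490.5ml and 490.5ml

490.5ml and 490.5ml


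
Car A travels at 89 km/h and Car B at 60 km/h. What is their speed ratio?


Ratio = 89:60
GCD = 1
Simplified = 89:60
Time ratio (same distance) = 60:89
Speed ratio = 89:60

89:60


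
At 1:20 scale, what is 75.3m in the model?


Model size = real / scale
= 75.3 / 20
= 3.7650 m

3.7650 m


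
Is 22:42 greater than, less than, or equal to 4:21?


22/42 = 0.5238
4/21 = 0.1905
0.5238 > 0.1905, so 22:42 is greater
= greater than

greater than


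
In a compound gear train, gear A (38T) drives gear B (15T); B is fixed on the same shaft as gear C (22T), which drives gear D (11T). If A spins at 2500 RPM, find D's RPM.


Stage 1: RPM_B = RPM_A × t_A/t_B = 2500 × 38/15 = 95000/15 ≈ 6333.33
B and C share a shaft → RPM_C = RPM_B
Stage 2: RPM_D = RPM_C × t_C/t_D = RPM_A × (t_A×t_C)/(t_B×t_D)
Overall ratio = (38×22)/(15×11) = 836/165
RPM_D = 2500 × 836/165 = 2090000/165
≈ 12666.67 RPM

12666.67 RPM


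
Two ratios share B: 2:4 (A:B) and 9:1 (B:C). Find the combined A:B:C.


Match B: multiply A:B by 9 → 18:36
Multiply B:C by 4 → 36:4
Combined: 18:36:4
GCD = 2
= 9:18:2

9:18:2


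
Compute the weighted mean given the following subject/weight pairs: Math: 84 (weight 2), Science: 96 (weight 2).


Numerator = 84×2 + 96×2
= 168 + 192
= 360
Total weight = 4
Weighted avg = 360/4
= 90.00

90.00


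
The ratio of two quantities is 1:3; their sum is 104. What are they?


Let A = 1k, B = 3k.
1k + 3k = 104
4k = 104 → k = 104/4 = 26
A = 1×26 = 26, B = 3×26 = 78
= A = 26, B = 78

A = 26, B = 78


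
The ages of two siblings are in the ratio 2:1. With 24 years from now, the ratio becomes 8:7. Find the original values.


Let A = 2k, B = 1k.
(2k + 24) / (1k + 24) = 8/7
Cross-multiply: 7(2k + 24) = 8(1k + 24)
14k + 168 = 8k + 192
14k - 8k = 192 - 168
6k = 24
k = 24/6 = 4
A = 2×4 = 8, B = 1×4 = 4
= A = 8, B = 4

A = 8, B = 4


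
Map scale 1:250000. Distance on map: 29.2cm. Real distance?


Real distance = map distance × scale
= 29.2cm × 250000
= 7300000 cm = 73000.0 m
= 73.000 km

73.000 km


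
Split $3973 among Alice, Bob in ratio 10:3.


Total parts = 10 + 3 = 13
Alice: 3973 × 10/13 = 3056.15
Bob: 3973 × 3/13 = 916.85
= Alice: $3056.15, Bob: $916.85

Alice: $3056.15, Bob: $916.85


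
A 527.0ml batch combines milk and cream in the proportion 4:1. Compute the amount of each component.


Total parts = 4 + 1 = 5
milk: 527.0 × 4/5 = 421.6ml
cream: 527.0 × 1/5 = 105.4ml
= 421.6ml and 105.4ml

421.6ml and 105.4ml


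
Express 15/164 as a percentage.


Percentage = (part / whole) × 100
= (15 / 164) × 100
≈ 9.15%

9.15%


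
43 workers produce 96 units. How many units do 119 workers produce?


Direct proportion: y/x = constant
k = 96/43 ≈ 2.2326
y₂ = k × 119 = 96 × 119 / 43 = 11424/43
≈ 265.67

265.67


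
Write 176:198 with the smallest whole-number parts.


GCD(176, 198) = 22
176/22 : 198/22
= 8:9

8:9


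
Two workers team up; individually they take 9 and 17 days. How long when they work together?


Rate of A = 1/9 per day
Rate of B = 1/17 per day
Combined rate = 1/9 + 1/17 = 26/153 ≈ 0.1699 per day
Days = 1 / combined rate = 153/26
≈ 5.88 days

5.88 days


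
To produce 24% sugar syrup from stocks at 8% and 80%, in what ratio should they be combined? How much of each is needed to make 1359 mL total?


Let x parts of 8% mix with y parts of 80%.
8x + 80y = 24(x + y)
8x + 80y = 24x + 24y
x(8 - 24) = y(24 - 80)
x/y = (80 - 24)/(24 - 8) = 56/16
Simplify: 7:2
Total parts = 9; one part = 1359/9 = 151.00 mL
8% solution: 7×151.00 = 1057.00 mL
80% solution: 2×151.00 = 302.00 mL
= ratio 7:2; 1057.00 mL and 302.00 mL

ratio 7:2; 1057.00 mL and 302.00 mL


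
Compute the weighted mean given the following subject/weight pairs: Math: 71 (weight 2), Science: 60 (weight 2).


Numerator = 71×2 + 60×2
= 142 + 120
= 262
Total weight = 4
Weighted avg = 262/4
= 65.50

65.50


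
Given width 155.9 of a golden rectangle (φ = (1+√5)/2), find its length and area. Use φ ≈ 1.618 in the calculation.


φ = (1 + √5) / 2 ≈ 1.618
Length = width × φ = 155.9 × 1.618 = 252.2462
≈ 252.25
Area = width × length = 155.9 × 252.2462 = 39325.18258 ≈ 39325.18
= Length: 252.25, Area: 39325.18

Length: 252.25, Area: 39325.18


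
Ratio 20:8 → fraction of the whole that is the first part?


Total parts = 20 + 8 = 28
First part: 20/28 = 5/7
= 5/7

5/7


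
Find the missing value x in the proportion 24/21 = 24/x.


Cross multiply: 24 × x = 21 × 24
24x = 504
x = 504 / 24
= 21.00

21.00


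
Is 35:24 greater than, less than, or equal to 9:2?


35/24 = 1.4583
9/2 = 4.5000
1.4583 < 4.5000, so 35:24 is less
= less than

less than


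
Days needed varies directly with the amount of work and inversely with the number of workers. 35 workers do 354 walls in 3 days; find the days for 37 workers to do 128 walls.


Days ∝ work / workers, so d₂ = d₁ × (m₁/m₂) × (w₂/w₁)
Workers factor (inverse): 35/37 ≈ 0.9459
Work factor (direct): 128/354 ≈ 0.3616
d₂ = 3 × 35/37 × 128/354 = (3 × 35 × 128) / (37 × 354) = 13440/13098
≈ 1.03 days

1.03 days


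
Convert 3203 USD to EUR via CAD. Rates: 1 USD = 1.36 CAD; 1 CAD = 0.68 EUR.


Step 1: 3203 USD × 1.36 = 4356.08 CAD
Step 2: 4356.08 CAD × 0.68 = 2962.13 EUR
Implied rate USD→EUR = 1.36 × 0.68 = 0.9248
= 2962.13 EUR

2962.13 EUR


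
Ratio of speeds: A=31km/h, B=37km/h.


Ratio = 31:37
GCD = 1
Simplified = 31:37
Time ratio (same distance) = 37:31
Speed ratio = 31:37

31:37


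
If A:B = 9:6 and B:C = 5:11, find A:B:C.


Match B: multiply A:B by 5 → 45:30
Multiply B:C by 6 → 30:66
Combined: 45:30:66
GCD = 3
= 15:10:22

15:10:22


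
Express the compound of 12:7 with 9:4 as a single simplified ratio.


Compound ratio = (12×9) : (7×4)
= 108:28
GCD = 4
= 27:7

27:7


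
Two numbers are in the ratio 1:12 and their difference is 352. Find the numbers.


Let A = 1k, B = 12k.
12k - 1k = 352
11k = 352 → k = 352/11 = 32
A = 1×32 = 32, B = 12×32 = 384
= A = 32, B = 384

A = 32, B = 384


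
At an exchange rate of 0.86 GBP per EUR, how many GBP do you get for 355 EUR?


Amount × rate = 355 × 0.86
= 305.30 GBP

305.30 GBP


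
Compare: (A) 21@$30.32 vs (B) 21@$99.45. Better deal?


Deal A: $30.32/21 = $1.4438/unit
Deal B: $99.45/21 = $4.7357/unit
A is cheaper per unit
= Deal A

Deal A


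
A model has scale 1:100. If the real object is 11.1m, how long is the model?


Model size = real / scale
= 11.1 / 100
= 0.1110 m

0.1110 m


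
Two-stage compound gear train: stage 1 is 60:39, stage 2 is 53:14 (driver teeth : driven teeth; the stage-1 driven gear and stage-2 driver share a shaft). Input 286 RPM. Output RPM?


Stage 1: RPM_B = RPM_A × t_A/t_B = 286 × 60/39 = 17160/39 = 440.00
B and C share a shaft → RPM_C = RPM_B
Stage 2: RPM_D = RPM_C × t_C/t_D = RPM_A × (t_A×t_C)/(t_B×t_D)
Overall ratio = (60×53)/(39×14) = 3180/546
RPM_D = 286 × 3180/546 = 909480/546
≈ 1665.71 RPM

1665.71 RPM


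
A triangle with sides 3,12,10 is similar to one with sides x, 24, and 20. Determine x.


Scale factor = 24/12 = 2
Missing side = 3 × 2
= 6.0

6.0


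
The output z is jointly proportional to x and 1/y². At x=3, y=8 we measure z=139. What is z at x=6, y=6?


z = k·x/y²
Solve for k using the known point: k = z·y²/x = 139×64/3 = 8896/3 ≈ 2965.3333
Now evaluate at x=6, y=6:
z = k × 6 / 36 = (8896 × 6) / (3 × 36) = 53376/108
≈ 494.2222

494.2222


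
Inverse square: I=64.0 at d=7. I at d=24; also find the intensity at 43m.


I₁d₁² = I₂d₂²
I at 24m = 64.0 × (7/24)² = 64.0 × 49/576 = 3136/576 ≈ 5.4444
I at 43m = 64.0 × (7/43)² = 64.0 × 49/1849 = 3136/1849 ≈ 1.6961
= 5.4444 and 1.6961

5.4444 and 1.6961


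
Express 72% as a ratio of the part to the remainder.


72% means 72 parts out of 100; remainder = 28
Part : remainder = 72:28
GCD = 4
= 18:7

18:7


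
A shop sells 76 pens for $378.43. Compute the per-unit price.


Unit rate = total / quantity
= 378.43 / 76
= $4.98 per unit

$4.98 per unit


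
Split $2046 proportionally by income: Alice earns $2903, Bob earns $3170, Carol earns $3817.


Total income = 2903 + 3170 + 3817 = $9890
Alice: $2046 × 2903/9890 = $600.56
Bob: $2046 × 3170/9890 = $655.80
Carol: $2046 × 3817/9890 = $789.64
= Alice: $600.56, Bob: $655.80, Carol: $789.64

Alice: $600.56, Bob: $655.80, Carol: $789.64


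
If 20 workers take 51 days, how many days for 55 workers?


Inverse proportion: x × y = constant
k = 20 × 51 = 1020
y₂ = k / 55 = 1020 / 55
= 18.55

18.55


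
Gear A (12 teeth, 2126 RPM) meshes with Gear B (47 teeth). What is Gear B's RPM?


Gear ratio = 12:47 = 12:47
RPM_B = RPM_A × (teeth_A / teeth_B)
= 2126 × (12/47)
= 542.8 RPM

542.8 RPM


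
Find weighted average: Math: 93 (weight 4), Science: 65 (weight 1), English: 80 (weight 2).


Numerator = 93×4 + 65×1 + 80×2
= 372 + 65 + 160
= 597
Total weight = 7
Weighted avg = 597/7
= 85.29

85.29


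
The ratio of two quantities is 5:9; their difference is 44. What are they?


Let A = 5k, B = 9k.
9k - 5k = 44
4k = 44 → k = 44/4 = 11
A = 5×11 = 55, B = 9×11 = 99
= A = 55, B = 99

A = 55, B = 99


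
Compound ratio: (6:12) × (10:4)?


Compound ratio = (6×10) : (12×4)
= 60:48
GCD = 12
= 5:4

5:4


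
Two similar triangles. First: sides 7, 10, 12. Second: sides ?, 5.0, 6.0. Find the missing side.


Scale factor = 5.0/10 = 0.5
Missing side = 7 × 0.5
= 3.5

3.5


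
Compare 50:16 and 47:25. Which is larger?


50/16 = 3.1250
47/25 = 1.8800
3.1250 > 1.8800, so 50:16 is greater
= 50:16

50:16


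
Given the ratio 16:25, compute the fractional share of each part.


Total parts = 16 + 25 = 41
First part: 16/41 = 16/41
Second part: 25/41 = 25/41
= 16/41 and 25/41

16/41 and 25/41


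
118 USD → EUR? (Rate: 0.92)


Amount × rate = 118 × 0.92
= 108.56 EUR

108.56 EUR


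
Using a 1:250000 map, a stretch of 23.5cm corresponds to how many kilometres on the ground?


Real distance = map distance × scale
= 23.5cm × 250000
= 5875000 cm = 58750.0 m
= 58.750 km

58.750 km


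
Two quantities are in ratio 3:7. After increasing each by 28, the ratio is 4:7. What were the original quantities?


Let A = 3k, B = 7k.
(3k + 28) / (7k + 28) = 4/7
Cross-multiply: 7(3k + 28) = 4(7k + 28)
21k + 196 = 28k + 112
21k - 28k = 112 - 196
-7k = -84
k = -84/-7 = 12
A = 3×12 = 36, B = 7×12 = 84
= A = 36, B = 84

A = 36, B = 84


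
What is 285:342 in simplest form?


GCD(285, 342) = 57
285/57 : 342/57
= 5:6

5:6


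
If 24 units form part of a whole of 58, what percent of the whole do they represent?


Percentage = (part / whole) × 100
= (24 / 58) × 100
≈ 41.38%

41.38%


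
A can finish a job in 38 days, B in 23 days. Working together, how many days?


Rate of A = 1/38 per day
Rate of B = 1/23 per day
Combined rate = 1/38 + 1/23 = 61/874 ≈ 0.0698 per day
Days = 1 / combined rate = 874/61
≈ 14.33 days

14.33 days


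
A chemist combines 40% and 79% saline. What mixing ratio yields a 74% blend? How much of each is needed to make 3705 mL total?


Let x parts of 40% mix with y parts of 79%.
40x + 79y = 74(x + y)
40x + 79y = 74x + 74y
x(40 - 74) = y(74 - 79)
x/y = (79 - 74)/(74 - 40) = 5/34
Simplify: 5:34
Total parts = 39; one part = 3705/39 = 95.00 mL
40% solution: 5×95.00 = 475.00 mL
79% solution: 34×95.00 = 3230.00 mL
= ratio 5:34; 475.00 mL and 3230.00 mL

ratio 5:34; 475.00 mL and 3230.00 mL


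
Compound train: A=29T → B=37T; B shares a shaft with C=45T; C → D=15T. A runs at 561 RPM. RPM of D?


Stage 1: RPM_B = RPM_A × t_A/t_B = 561 × 29/37 = 16269/37 ≈ 439.70
B and C share a shaft → RPM_C = RPM_B
Stage 2: RPM_D = RPM_C × t_C/t_D = RPM_A × (t_A×t_C)/(t_B×t_D)
Overall ratio = (29×45)/(37×15) = 1305/555
RPM_D = 561 × 1305/555 = 732105/555
≈ 1319.11 RPM

1319.11 RPM


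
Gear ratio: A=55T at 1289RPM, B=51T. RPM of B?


Gear ratio = 55:51 = 55:51
RPM_B = RPM_A × (teeth_A / teeth_B)
= 1289 × (55/51)
= 1390.1 RPM

1390.1 RPM


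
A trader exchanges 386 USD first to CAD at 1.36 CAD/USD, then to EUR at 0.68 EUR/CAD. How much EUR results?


Step 1: 386 USD × 1.36 = 524.96 CAD
Step 2: 524.96 CAD × 0.68 = 356.97 EUR
Implied rate USD→EUR = 1.36 × 0.68 = 0.9248
= 356.97 EUR

356.97 EUR


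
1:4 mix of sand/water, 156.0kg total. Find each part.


Total parts = 1 + 4 = 5
sand: 156.0 × 1/5 = 31.2kg
water: 156.0 × 4/5 = 124.8kg
= 31.2kg and 124.8kg

31.2kg and 124.8kg


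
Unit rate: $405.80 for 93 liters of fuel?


Unit rate = total / quantity
= 405.80 / 93
= $4.36 per unit

$4.36 per unit


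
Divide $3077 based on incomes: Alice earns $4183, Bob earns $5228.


Total income = 4183 + 5228 = $9411
Alice: $3077 × 4183/9411 = $1367.66
Bob: $3077 × 5228/9411 = $1709.34
= Alice: $1367.66, Bob: $1709.34

Alice: $1367.66, Bob: $1709.34


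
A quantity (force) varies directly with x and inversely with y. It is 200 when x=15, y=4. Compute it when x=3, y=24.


z = k·x/y
Solve for k using the known point: k = z·y/x = 200×4/15 = 800/15 ≈ 53.3333
Now evaluate at x=3, y=24:
z = k × 3 / 24 = (800 × 3) / (15 × 24) = 2400/360
≈ 6.6667

6.6667


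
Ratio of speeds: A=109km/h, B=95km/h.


Ratio = 109:95
GCD = 1
Simplified = 109:95
Time ratio (same distance) = 95:109
Speed ratio = 109:95

109:95


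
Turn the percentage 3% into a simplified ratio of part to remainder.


3% means 3 parts out of 100; remainder = 97
Part : remainder = 3:97
GCD = 1
= 3:97

3:97


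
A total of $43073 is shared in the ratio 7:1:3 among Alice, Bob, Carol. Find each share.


Total parts = 7 + 1 + 3 = 11
Alice: 43073 × 7/11 = 27410.09
Bob: 43073 × 1/11 = 3915.73
Carol: 43073 × 3/11 = 11747.18
= Alice: $27410.09, Bob: $3915.73, Carol: $11747.18

Alice: $27410.09, Bob: $3915.73, Carol: $11747.18


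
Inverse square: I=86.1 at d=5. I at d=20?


I₁d₁² = I₂d₂²
I₂ = I₁ × (d₁/d₂)²
= 86.1 × (5/20)²
= 86.1 × 25/400
= 2152.5/400
≈ 5.3813

5.3813


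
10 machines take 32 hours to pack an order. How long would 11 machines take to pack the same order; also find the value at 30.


Inverse proportion: x × y = constant
k = 10 × 32 = 320
At x=11: k/11 = 29.09
At x=30: k/30 = 10.67
= 29.09 and 10.67

29.09 and 10.67


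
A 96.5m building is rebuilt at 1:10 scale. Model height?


Model size = real / scale
= 96.5 / 10
= 9.6500 m

9.6500 m


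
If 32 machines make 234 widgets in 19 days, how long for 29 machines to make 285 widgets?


Days ∝ work / workers, so d₂ = d₁ × (m₁/m₂) × (w₂/w₁)
Workers factor (inverse): 32/29 ≈ 1.1034
Work factor (direct): 285/234 ≈ 1.2179
d₂ = 19 × 32/29 × 285/234 = (19 × 32 × 285) / (29 × 234) = 173280/6786
≈ 25.53 days

25.53 days


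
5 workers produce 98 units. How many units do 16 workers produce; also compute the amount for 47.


Direct proportion: y/x = constant
k = 98/5 = 19.6000
y at x=16: k × 16 = 98 × 16 / 5 = 1568/5 = 313.60
y at x=47: k × 47 = 98 × 47 / 5 = 4606/5 = 921.20
= 313.60 and 921.20

313.60 and 921.20


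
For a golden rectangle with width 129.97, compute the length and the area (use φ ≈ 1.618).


φ = (1 + √5) / 2 ≈ 1.618
Length = width × φ = 129.97 × 1.618 = 210.29146
≈ 210.29
Area = width × length = 129.97 × 210.29146 = 27331.5810562 ≈ 27331.58
= Length: 210.29, Area: 27331.58

Length: 210.29, Area: 27331.58


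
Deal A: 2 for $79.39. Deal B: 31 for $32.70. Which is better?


Deal A: $79.39/2 = $39.6950/unit
Deal B: $32.70/31 = $1.0548/unit
B is cheaper per unit
= Deal B

Deal B


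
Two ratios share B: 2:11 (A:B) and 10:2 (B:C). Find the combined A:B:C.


Match B: multiply A:B by 10 → 20:110
Multiply B:C by 11 → 110:22
Combined: 20:110:22
GCD = 2
= 10:55:11

10:55:11


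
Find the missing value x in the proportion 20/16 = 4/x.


Cross multiply: 20 × x = 16 × 4
20x = 64
x = 64 / 20
= 3.20

3.20


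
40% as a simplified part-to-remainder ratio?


40% means 40 parts out of 100; remainder = 60
Part : remainder = 40:60
GCD = 20
= 2:3

2:3


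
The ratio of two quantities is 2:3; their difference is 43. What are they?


Let A = 2k, B = 3k.
3k - 2k = 43
1k = 43 → k = 43/1 = 43
A = 2×43 = 86, B = 3×43 = 129
= A = 86, B = 129

A = 86, B = 129


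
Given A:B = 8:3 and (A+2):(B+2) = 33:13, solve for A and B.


Let A = 8k, B = 3k.
(8k + 2) / (3k + 2) = 33/13
Cross-multiply: 13(8k + 2) = 33(3k + 2)
104k + 26 = 99k + 66
104k - 99k = 66 - 26
5k = 40
k = 40/5 = 8
A = 8×8 = 64, B = 3×8 = 24
= A = 64, B = 24

A = 64, B = 24


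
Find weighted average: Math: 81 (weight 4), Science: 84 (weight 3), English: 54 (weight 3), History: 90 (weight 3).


Numerator = 81×4 + 84×3 + 54×3 + 90×3
= 324 + 252 + 162 + 270
= 1008
Total weight = 13
Weighted avg = 1008/13
= 77.54

77.54


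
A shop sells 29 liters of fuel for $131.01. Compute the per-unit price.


Unit rate = total / quantity
= 131.01 / 29
= $4.52 per unit

$4.52 per unit


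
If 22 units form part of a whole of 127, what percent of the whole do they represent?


Percentage = (part / whole) × 100
= (22 / 127) × 100
≈ 17.32%

17.32%


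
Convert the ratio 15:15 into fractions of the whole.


Total parts = 15 + 15 = 30
First part: 15/30 = 1/2
Second part: 15/30 = 1/2
= 1/2 and 1/2

1/2 and 1/2


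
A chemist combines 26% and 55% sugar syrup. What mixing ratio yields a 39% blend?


Let x parts of 26% mix with y parts of 55%.
26x + 55y = 39(x + y)
26x + 55y = 39x + 39y
x(26 - 39) = y(39 - 55)
x/y = (55 - 39)/(39 - 26) = 16/13
Simplify: 16:13
= 16:13

16:13


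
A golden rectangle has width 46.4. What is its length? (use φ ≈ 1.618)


φ = (1 + √5) / 2 ≈ 1.618
Length = width × φ = 46.4 × 1.618 = 75.0752
≈ 75.08

75.08


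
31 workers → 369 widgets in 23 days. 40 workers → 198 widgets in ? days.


Days ∝ work / workers, so d₂ = d₁ × (m₁/m₂) × (w₂/w₁)
Workers factor (inverse): 31/40 = 0.7750
Work factor (direct): 198/369 ≈ 0.5366
d₂ = 23 × 31/40 × 198/369 = (23 × 31 × 198) / (40 × 369) = 141174/14760
≈ 9.56 days

9.56 days


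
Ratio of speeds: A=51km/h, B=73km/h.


Ratio = 51:73
GCD = 1
Simplified = 51:73
Time ratio (same distance) = 73:51
Speed ratio = 51:73

51:73


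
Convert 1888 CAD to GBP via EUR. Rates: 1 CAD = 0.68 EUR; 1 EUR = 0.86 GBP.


Step 1: 1888 CAD × 0.68 = 1283.84 EUR
Step 2: 1283.84 EUR × 0.86 = 1104.10 GBP
Implied rate CAD→GBP = 0.68 × 0.86 = 0.5848
= 1104.10 GBP

1104.10 GBP


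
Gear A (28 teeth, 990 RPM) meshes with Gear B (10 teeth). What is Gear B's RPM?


Gear ratio = 28:10 = 14:5
RPM_B = RPM_A × (teeth_A / teeth_B)
= 990 × (28/10)
= 2772.0 RPM

2772.0 RPM


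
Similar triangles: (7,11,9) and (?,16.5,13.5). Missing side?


Scale factor = 16.5/11 = 1.5
Missing side = 7 × 1.5
= 10.5

10.5


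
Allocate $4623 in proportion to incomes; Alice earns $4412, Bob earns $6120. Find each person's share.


Total income = 4412 + 6120 = $10532
Alice: $4623 × 4412/10532 = $1936.64
Bob: $4623 × 6120/10532 = $2686.36
= Alice: $1936.64, Bob: $2686.36

Alice: $1936.64, Bob: $2686.36


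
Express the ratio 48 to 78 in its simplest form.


GCD(48, 78) = 6
48/6 : 78/6
= 8:13

8:13


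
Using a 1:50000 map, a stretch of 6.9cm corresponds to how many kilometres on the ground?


Real distance = map distance × scale
= 6.9cm × 50000
= 345000 cm = 3450.0 m
= 3.450 km

3.450 km
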